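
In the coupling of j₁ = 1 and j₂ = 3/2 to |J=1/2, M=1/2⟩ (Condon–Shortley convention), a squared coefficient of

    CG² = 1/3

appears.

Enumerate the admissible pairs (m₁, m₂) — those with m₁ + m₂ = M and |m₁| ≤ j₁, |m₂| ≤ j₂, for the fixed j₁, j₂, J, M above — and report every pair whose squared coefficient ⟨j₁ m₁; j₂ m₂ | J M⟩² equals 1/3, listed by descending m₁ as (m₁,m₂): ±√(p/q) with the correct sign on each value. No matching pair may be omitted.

Admissible pairs with m₁+m₂ = M = 1/2: (-1,3/2), (0,1/2), (1,-1/2)
  (m₁,m₂)=(1,-1/2): CG² = 1/6, CG = +√(1/6)
  (m₁,m₂)=(0,1/2): CG² = 1/3, CG = −√(1/3)   ← matches the target
  (m₁,m₂)=(-1,3/2): CG² = 1/2, CG = +√(1/2)
Pairs with CG² = 1/3: (0,1/2): −√(1/3)

(0,1/2): −√(1/3)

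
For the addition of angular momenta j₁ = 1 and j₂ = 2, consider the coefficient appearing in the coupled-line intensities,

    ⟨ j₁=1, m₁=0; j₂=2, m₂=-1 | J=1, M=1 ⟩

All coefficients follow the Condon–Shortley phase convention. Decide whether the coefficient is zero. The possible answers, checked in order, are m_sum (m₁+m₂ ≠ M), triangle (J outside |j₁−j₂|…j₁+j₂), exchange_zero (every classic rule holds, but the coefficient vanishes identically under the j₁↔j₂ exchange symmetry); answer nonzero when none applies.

m-sum: m₁+m₂ = 0+(-1) = -1, M = 1  ✗ ⇒ coefficient is 0

m_sum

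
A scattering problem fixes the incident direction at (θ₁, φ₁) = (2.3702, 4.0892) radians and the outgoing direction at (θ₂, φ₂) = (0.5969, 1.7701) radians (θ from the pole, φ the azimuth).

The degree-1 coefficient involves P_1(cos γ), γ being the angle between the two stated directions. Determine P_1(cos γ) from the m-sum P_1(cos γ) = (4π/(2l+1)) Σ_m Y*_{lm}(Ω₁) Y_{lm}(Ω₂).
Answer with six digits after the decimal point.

-0.859579

Term-by-term m-sum for l=1 (normalisation 4π/3 = 4.188790):
  m=-1: Y*=-0.140570-0.195580i  Y=-0.038448-0.190352i  product -0.031824+0.034277i
  m=+0: Y*=-0.350299-0.000000i  Y=+0.404114+0.000000i  product -0.141561-0.000000i
  m=+1: Y*=+0.140570-0.195580i  Y=+0.038448-0.190352i  product -0.031824-0.034277i
Total Σ_m = -0.205209+0.000000i. Multiply by 4.188790: -0.859579+0.000000i. P_1(cos γ) = -0.859579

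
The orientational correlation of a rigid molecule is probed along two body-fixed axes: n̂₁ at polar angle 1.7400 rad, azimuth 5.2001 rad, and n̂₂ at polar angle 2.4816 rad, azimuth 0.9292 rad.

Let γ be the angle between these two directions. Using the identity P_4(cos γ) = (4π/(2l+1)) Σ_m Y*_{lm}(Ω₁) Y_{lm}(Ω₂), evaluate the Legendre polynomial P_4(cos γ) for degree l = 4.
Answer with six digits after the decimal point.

Expand P_4 via completeness: Σ_{m} conj(Y_{4,m}) at Ω₁ times Y_{4,m} at Ω₂ —
  m=-4: (-0.15499 + 0.38798j) × (-0.05247 + 0.03402j) = -0.00507 - 0.02563j  (running Σ = -0.00507 - 0.02563j)
  m=-3: (0.20071 - 0.02169j) × (0.21376 + 0.07900j) = 0.04462 + 0.01122j  (running Σ = 0.03955 - 0.01441j)
  m=-2: (0.14610 + 0.21569j) × (-0.12016 - 0.40621j) = 0.07006 - 0.08526j  (running Σ = 0.10961 - 0.09968j)
  m=-1: (0.10309 - 0.19435j) × (-0.18769 + 0.25125j) = 0.02948 + 0.06238j  (running Σ = 0.13909 - 0.03730j)
  m=0: (0.23034 + 0.00000j) × (-0.22115 + 0.00000j) = -0.05094 + 0.00000j  (running Σ = 0.08815 - 0.03730j)
  m=1: (-0.10309 - 0.19435j) × (0.18769 + 0.25125j) = 0.02948 - 0.06238j  (running Σ = 0.11763 - 0.09968j)
  m=2: (0.14610 - 0.21569j) × (-0.12016 + 0.40621j) = 0.07006 + 0.08526j  (running Σ = 0.18769 - 0.01441j)
  m=3: (-0.20071 - 0.02169j) × (-0.21376 + 0.07900j) = 0.04462 - 0.01122j  (running Σ = 0.23231 - 0.02563j)
  m=4: (-0.15499 - 0.38798j) × (-0.05247 - 0.03402j) = -0.00507 + 0.02563j  (running Σ = 0.22725 + 0.00000j)
Σ over m = 0.22725 + 0.00000j; ×(4π/9) → 0.31729 + 0.00000j. Real part: 0.317294

0.317294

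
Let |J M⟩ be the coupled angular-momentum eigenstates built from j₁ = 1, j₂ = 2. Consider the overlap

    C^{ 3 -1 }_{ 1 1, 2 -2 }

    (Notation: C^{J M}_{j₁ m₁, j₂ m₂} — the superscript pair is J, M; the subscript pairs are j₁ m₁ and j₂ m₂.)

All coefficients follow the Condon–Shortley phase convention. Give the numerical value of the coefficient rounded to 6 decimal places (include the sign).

+√(1/15) = +0.258199

triangle: 0!*2!*4!/7! = 48/5040
(j±m)!: 2!*0!*0!*4!*2!*4! = 2304
prefactor² = (2J+1)*Δ*N² = 768/5
  k=0: +1/(0!*0!*0!*0!*2!*4!) = 1/48
Σ = 1/48  ⇒  CG² = 768/5*(1/48)² = 1/15
CG = +√(1/15) = +0.258199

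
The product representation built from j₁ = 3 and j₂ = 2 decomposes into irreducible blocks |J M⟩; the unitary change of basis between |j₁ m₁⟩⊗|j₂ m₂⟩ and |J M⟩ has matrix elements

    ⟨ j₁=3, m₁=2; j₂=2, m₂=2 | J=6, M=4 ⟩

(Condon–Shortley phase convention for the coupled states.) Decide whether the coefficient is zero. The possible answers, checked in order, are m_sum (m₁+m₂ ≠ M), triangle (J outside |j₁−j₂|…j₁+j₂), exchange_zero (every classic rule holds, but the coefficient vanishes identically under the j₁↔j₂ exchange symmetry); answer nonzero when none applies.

m-sum: m₁+m₂ = 2+2 = 4, M = 4  ✓
triangle: need |j₁−j₂| ≤ J ≤ j₁+j₂, i.e. J ∈ [1, 5]; J = 6 is outside ✗ ⇒ coefficient is 0

triangle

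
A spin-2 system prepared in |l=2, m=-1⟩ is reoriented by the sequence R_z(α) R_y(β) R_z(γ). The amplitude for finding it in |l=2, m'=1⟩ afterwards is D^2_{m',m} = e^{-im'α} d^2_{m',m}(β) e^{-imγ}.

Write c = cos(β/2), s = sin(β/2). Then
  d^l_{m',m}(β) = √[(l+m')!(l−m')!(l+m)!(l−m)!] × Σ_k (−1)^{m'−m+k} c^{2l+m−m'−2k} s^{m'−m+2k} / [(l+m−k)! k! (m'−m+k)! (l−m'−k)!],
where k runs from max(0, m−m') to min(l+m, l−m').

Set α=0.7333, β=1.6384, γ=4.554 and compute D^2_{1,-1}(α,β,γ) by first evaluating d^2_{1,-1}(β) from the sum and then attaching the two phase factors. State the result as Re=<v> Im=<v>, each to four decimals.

Re=-0.3592 Im=-0.2900

D^2_{1,-1}(0.7333,1.6384,4.5540) = e^{-i·1·0.7333}·d^2_{1,-1}(1.6384)·e^{-i·-1·4.5540}. Compute d first:
Half-angle: c=0.682806, s=0.730600. N=√(6·1·1·6)=6.000000
k: max(0,(-1)−(1))=0 … min(2+(-1),2−(1))=1
  k=0: (−1)^2·6.0000/(2)·0.6828^2·0.7306^2 = +0.746578
  k=1: (−1)^3·6.0000/(6)·0.6828^0·0.7306^4 = -0.284917
d^2_{1,-1}(1.6384) = +0.746578 -0.284917 = +0.461661
Phases: e^{-i·(1)·0.7333}=+0.742970-0.669325i, e^{-i·(-1)·4.5540}=-0.157728-0.987483i ⇒ D=-0.359234-0.289968i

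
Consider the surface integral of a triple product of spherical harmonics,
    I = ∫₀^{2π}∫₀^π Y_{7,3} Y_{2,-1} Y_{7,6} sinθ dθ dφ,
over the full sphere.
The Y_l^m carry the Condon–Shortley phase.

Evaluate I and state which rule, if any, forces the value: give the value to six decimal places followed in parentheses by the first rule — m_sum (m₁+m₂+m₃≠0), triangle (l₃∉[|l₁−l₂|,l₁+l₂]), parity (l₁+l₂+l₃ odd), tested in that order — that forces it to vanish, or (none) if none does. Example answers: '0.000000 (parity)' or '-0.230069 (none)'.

3 − 1 + 6 = 8 ≠ 0: azimuthal integral kills it; I = 0

0.000000 (m_sum)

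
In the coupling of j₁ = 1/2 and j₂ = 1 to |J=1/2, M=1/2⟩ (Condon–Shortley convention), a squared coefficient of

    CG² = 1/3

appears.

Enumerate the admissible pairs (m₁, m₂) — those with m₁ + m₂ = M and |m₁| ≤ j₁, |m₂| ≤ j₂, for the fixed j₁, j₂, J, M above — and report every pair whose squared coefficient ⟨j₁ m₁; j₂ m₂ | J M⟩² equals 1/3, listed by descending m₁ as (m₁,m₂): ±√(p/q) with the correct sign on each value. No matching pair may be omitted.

Admissible pairs with m₁+m₂ = M = 1/2: (-1/2,1), (1/2,0)
  (m₁,m₂)=(1/2,0): CG² = 1/3, CG = +√(1/3)   ← matches the target
  (m₁,m₂)=(-1/2,1): CG² = 2/3, CG = −√(2/3)
Pairs with CG² = 1/3: (1/2,0): +√(1/3)

(1/2,0): +√(1/3)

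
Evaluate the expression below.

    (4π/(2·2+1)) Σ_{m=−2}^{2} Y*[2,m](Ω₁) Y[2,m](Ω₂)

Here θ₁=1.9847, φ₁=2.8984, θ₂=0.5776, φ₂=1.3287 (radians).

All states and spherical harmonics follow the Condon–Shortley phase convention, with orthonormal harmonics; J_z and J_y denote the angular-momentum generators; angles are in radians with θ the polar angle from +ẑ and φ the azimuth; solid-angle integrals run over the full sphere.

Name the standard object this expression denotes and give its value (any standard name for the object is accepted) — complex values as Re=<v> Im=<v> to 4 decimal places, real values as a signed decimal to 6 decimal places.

This sum is the spherical-harmonic addition theorem: it equals the Legendre polynomial P_l(cos γ) of the angle γ between the two directions.
Addition theorem: P_2(cos γ) = (4π/5) Σ_m Y*_{lm}(Ω₁) Y_{lm}(Ω₂), m = −2…2:
  m=-2: (0.28624 - 0.15135j) × (-0.10192 - 0.05361j) = -0.03729 + 0.00008j  (running Σ = -0.03729 + 0.00008j)
  m=-1: (0.27610 - 0.06850j) × (0.08472 - 0.34309j) = -0.00011 - 0.10053j  (running Σ = -0.03740 - 0.10045j)
  m=0: (-0.16234 + 0.00000j) × (0.34870 + 0.00000j) = -0.05661 + 0.00000j  (running Σ = -0.09401 - 0.10045j)
  m=1: (-0.27610 - 0.06850j) × (-0.08472 - 0.34309j) = -0.00011 + 0.10053j  (running Σ = -0.09412 + 0.00008j)
  m=2: (0.28624 + 0.15135j) × (-0.10192 + 0.05361j) = -0.03729 - 0.00008j  (running Σ = -0.13141 + 0.00000j)
Σ over m = -0.13141 + 0.00000j; ×(4π/5) → -0.33026 + 0.00000j. Real part: -0.330259

Legendre polynomial (addition theorem), -0.330259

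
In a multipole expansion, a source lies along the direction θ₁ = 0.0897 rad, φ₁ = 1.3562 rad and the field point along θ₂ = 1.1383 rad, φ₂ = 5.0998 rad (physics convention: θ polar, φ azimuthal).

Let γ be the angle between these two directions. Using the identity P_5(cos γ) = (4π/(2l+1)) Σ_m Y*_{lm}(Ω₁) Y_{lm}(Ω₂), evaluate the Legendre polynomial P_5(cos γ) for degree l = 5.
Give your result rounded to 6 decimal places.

Expand P_5 via completeness: Σ_{m} conj(Y_{5,m}) at Ω₁ times Y_{5,m} at Ω₂ —
  term(m=-5) = (0.000001, 0.000000)   from Y*(Ω₁)=(0.000002, 0.000001), Y(Ω₂)=(0.267350, -0.102546)
  term(m=-4) = (-0.000029, -0.000026)   from Y*(Ω₁)=(0.000062, -0.000071), Y(Ω₂)=(0.008841, -0.417924)
  term(m=-3) = (0.000069, 0.000288)   from Y*(Ω₁)=(-0.001183, -0.001577), Y(Ω₂)=(-0.138069, -0.059773)
  term(m=-2) = (-0.002658, 0.006919)   from Y*(Ω₁)=(-0.024337, 0.011138), Y(Ω₂)=(0.197892, -0.193750)
  term(m=-1) = (0.043388, -0.029811)   from Y*(Ω₁)=(0.047514, 0.218001), Y(Ω₂)=(-0.089136, -0.218453)
  term(m=+0) = (0.200444, 0.000000)   from Y*(Ω₁)=(0.879971, -0.000000), Y(Ω₂)=(0.227785, 0.000000)
  term(m=+1) = (0.043388, 0.029811)   from Y*(Ω₁)=(-0.047514, 0.218001), Y(Ω₂)=(0.089136, -0.218453)
  term(m=+2) = (-0.002658, -0.006919)   from Y*(Ω₁)=(-0.024337, -0.011138), Y(Ω₂)=(0.197892, 0.193750)
  term(m=+3) = (0.000069, -0.000288)   from Y*(Ω₁)=(0.001183, -0.001577), Y(Ω₂)=(0.138069, -0.059773)
  term(m=+4) = (-0.000029, 0.000026)   from Y*(Ω₁)=(0.000062, 0.000071), Y(Ω₂)=(0.008841, 0.417924)
  term(m=+5) = (0.000001, -0.000000)   from Y*(Ω₁)=(-0.000002, 0.000001), Y(Ω₂)=(-0.267350, -0.102546)
Total Σ_m = (0.281985, -0.000000). Multiply by 1.142397: (0.322139, -0.000000). P_5(cos γ) = 0.322139

0.322139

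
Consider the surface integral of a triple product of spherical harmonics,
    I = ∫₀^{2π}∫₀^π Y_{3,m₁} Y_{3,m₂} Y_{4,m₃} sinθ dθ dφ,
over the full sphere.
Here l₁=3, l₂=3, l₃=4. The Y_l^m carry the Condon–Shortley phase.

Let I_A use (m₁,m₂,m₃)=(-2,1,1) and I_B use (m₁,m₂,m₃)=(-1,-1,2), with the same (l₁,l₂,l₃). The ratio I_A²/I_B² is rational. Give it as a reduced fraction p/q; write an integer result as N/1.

4/5

Same 3,3,4: normalisation and zero-m 3j drop out of the ratio.
A: Δ: 2! 4! 4! / 11! → 1/34650; sum: t=1:−1/144 t=2:+1/48 = 1/72; 3j²(3 3 4; -2 1 1) = Δ·Π!·Σ² = 16/693  (sign -1)
B: Δ: 2! 4! 4! / 11! → 1/34650; sum: t=0:+1/192 t=1:−1/36 t=2:+1/192 = -5/288; 3j²(3 3 4; -1 -1 2) = Δ·Π!·Σ² = 20/693  (sign -1)
I_A²/I_B² = (16/693)/(20/693) = 4/5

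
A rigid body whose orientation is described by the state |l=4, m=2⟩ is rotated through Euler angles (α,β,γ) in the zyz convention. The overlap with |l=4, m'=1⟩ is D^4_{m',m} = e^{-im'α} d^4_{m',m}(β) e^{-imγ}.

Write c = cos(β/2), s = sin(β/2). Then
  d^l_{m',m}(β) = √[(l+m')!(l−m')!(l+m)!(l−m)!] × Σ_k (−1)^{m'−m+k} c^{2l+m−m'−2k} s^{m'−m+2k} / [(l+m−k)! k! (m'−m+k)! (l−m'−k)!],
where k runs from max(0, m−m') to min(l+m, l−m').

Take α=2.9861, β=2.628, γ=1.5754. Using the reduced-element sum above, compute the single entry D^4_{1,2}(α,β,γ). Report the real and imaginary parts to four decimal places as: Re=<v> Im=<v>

Split into d^4_{1,2}(β=2.6280) × two z-phases.
c=cos(2.628000/2)=0.253983, s=sin(2.628000/2)=0.967209; N=√[120·6·720·2]=1018.233765
k∈{1,2,3} keeps every argument non-negative
  k=1: (−1)^0·1018.2338/(240)·0.2540^7·0.9672^1 = +0.000280
  k=2: (−1)^1·1018.2338/(48)·0.2540^5·0.9672^3 = -0.020286
  k=3: (−1)^2·1018.2338/(72)·0.2540^3·0.9672^5 = +0.196124
d^4_{1,2}(2.6280) = +0.000280 -0.020286 +0.196124 = +0.176118
D = (-0.987935-0.154867i)·(+0.176118)·(-0.999958+0.009207i) = +0.174237+0.025672i

Re=0.1742 Im=0.0257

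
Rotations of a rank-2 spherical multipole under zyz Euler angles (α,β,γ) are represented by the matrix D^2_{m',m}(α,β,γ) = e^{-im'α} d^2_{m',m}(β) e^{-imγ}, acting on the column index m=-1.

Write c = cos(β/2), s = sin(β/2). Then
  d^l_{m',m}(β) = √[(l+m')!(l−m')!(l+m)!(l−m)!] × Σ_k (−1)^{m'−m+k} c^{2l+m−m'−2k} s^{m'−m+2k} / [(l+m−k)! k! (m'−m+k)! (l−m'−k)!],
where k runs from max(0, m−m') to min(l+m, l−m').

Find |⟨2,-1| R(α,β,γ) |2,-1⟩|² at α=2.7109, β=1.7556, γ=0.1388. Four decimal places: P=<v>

P=0.3115

First d^2_{-1,-1}(β=1.7556), then the phase factors e^{-i(-1)α} and e^{-i(-1)γ}:
With c≡cos(β/2)=0.638845 and s≡sin(β/2)=0.769335, N=[1·6·1·6]^{1/2}=6.000000
Admissible k: 0..1 (factorial args all ≥0)
  k=0: (−1)^0·6.0000/(6)·0.6388^4·0.7693^0 = +0.166565
  k=1: (−1)^1·6.0000/(2)·0.6388^2·0.7693^2 = -0.724676
d^2_{-1,-1}(1.7556) = +0.166565 -0.724676 = -0.558111
|D^2_{-1,-1}|² = |d^2_{-1,-1}(β)|² = (-0.558111)² = 0.311488 (the z-rotation phases have unit modulus)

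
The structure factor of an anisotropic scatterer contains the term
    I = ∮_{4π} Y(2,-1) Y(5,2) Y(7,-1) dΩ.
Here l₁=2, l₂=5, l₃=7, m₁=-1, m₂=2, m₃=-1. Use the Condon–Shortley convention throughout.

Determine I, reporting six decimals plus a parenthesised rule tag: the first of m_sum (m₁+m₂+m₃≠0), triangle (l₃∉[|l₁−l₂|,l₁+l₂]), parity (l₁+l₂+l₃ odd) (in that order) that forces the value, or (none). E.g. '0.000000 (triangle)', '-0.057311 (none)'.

-0.143343 (none)

Rules hold: Σm=0, L=14 even, 3≤7≤7.
N = 5·11·15 = 825
Δ = 0!·4!·10!/15! = 1/15015
Racah Σ t=0..0: t=0:+1/57600 = 1/57600
⇒ 3j(2 5 7; 0 0 0)² = 21/715, sgn -1
Racah Σ t=0..0: t=0:+1/181440 = 1/181440
⇒ 3j(2 5 7; -1 2 -1)² = 32/3003, sgn +1
4πI² = N·(3j₀)²·(3jₘ)² = 480/1859
I = -1·√(0.258203/4π) = -0.14334284
No selection rule forces the value: the integral is nonzero (none).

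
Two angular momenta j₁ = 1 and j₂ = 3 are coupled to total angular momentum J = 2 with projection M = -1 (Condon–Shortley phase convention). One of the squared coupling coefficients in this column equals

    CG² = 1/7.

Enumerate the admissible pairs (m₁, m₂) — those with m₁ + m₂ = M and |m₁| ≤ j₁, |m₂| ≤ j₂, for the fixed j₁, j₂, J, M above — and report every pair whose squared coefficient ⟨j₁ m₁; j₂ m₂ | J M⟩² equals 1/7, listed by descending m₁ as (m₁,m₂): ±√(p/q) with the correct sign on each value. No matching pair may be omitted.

Admissible pairs with m₁+m₂ = M = -1: (-1,0), (0,-1), (1,-2)
  (m₁,m₂)=(1,-2): CG² = 10/21, CG = +√(10/21)
  (m₁,m₂)=(0,-1): CG² = 8/21, CG = −√(8/21)
  (m₁,m₂)=(-1,0): CG² = 1/7, CG = +√(1/7)   ← matches the target
Pairs with CG² = 1/7: (-1,0): +√(1/7)

(-1,0): +√(1/7)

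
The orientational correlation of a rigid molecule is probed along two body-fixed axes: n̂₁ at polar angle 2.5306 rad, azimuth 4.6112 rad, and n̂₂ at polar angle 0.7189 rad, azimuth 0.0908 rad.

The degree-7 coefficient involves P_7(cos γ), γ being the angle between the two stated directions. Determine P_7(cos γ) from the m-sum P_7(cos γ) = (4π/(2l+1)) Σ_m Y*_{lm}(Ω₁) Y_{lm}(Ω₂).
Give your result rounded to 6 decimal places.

-0.184893

Summing Y*_{l m}(θ₁,φ₁)·Y_{l m}(θ₂,φ₂) over m ∈ [−7, 7]; prefactor 4π/(2·7+1) = 0.837758:
  m=-7: (+0.006652+0.007766i) × (+0.021617-0.015948i) = +0.000268+0.000062i  (running Σ = +0.000268+0.000062i)
  m=-6: (+0.044865-0.031166i) × (+0.098228-0.059524i) = +0.002552-0.005732i  (running Σ = +0.002820-0.005670i)
  m=-5: (-0.085320-0.153995i) × (+0.259868-0.126815i) = -0.041701-0.029198i  (running Σ = -0.038881-0.034869i)
  m=-4: (-0.342408+0.146691i) × (+0.423537-0.160970i) = -0.121409+0.117246i  (running Σ = -0.160291+0.082378i)
  m=-3: (+0.144140+0.460144i) × (+0.349494-0.097629i) = +0.095299+0.146745i  (running Σ = -0.064992+0.229123i)
  m=-2: (+0.229940-0.047181i) × (-0.071991+0.013219i) = -0.015930+0.006436i  (running Σ = -0.080921+0.235559i)
  m=-1: (+0.028442+0.280122i) × (-0.393077+0.035790i) = -0.021206-0.109092i  (running Σ = -0.102127+0.126468i)
  m=0: (+0.337941-0.000000i) × (-0.048666+0.000000i) = -0.016446+0.000000i  (running Σ = -0.118573+0.126468i)
  m=1: (-0.028442+0.280122i) × (+0.393077+0.035790i) = -0.021206+0.109092i  (running Σ = -0.139779+0.235559i)
  m=2: (+0.229940+0.047181i) × (-0.071991-0.013219i) = -0.015930-0.006436i  (running Σ = -0.155709+0.229123i)
  m=3: (-0.144140+0.460144i) × (-0.349494-0.097629i) = +0.095299-0.146745i  (running Σ = -0.060409+0.082378i)
  m=4: (-0.342408-0.146691i) × (+0.423537+0.160970i) = -0.121409-0.117246i  (running Σ = -0.181819-0.034869i)
  m=5: (+0.085320-0.153995i) × (-0.259868-0.126815i) = -0.041701+0.029198i  (running Σ = -0.223520-0.005670i)
  m=6: (+0.044865+0.031166i) × (+0.098228+0.059524i) = +0.002552+0.005732i  (running Σ = -0.220968+0.000062i)
  m=7: (-0.006652+0.007766i) × (-0.021617-0.015948i) = +0.000268-0.000062i  (running Σ = -0.220700-0.000000i)
Accumulated sum -0.220700-0.000000i; after 4π/(2l+1) scaling, -0.184893-0.000000i ⇒ P_7 = -0.184893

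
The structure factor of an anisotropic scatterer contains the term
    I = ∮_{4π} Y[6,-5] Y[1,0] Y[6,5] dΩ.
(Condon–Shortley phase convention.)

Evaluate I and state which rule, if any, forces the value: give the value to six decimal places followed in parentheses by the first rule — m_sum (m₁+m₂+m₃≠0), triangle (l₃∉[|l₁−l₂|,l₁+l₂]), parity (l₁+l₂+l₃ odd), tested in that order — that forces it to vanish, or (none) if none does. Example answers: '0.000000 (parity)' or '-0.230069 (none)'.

Σlᵢ=13 odd — θ-integrand is odd under cosθ→−cosθ; I=0

0.000000 (parity)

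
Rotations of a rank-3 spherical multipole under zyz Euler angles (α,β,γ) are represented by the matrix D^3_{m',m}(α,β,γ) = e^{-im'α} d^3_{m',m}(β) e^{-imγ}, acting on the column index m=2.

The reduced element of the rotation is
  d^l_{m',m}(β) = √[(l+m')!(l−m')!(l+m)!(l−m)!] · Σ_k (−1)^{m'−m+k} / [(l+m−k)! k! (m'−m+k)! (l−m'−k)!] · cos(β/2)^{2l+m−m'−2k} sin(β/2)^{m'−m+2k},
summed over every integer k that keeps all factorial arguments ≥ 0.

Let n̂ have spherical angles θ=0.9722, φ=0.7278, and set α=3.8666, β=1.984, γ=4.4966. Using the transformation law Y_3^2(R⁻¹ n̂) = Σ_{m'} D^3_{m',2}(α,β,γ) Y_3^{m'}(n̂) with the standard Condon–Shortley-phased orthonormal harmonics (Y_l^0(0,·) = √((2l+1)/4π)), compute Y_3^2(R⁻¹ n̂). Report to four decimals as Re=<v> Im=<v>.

Re=0.0306 Im=0.0151

Need the full column D^3_{m',2} for m'=−3..3 at α=3.8666, β=1.9840, γ=4.4966.
cos(β/2)=0.547017, sin(β/2)=0.837122
d^3_{-3,2}: single k=5 term ⇒ +0.550832;  D = -0.473866+0.280833i
d^3_{-2,2}: k∈[4..5] ⇒ +0.734726 -0.344137 = +0.390589;  D = +0.119449-0.371876i
d^3_{-1,2}: k∈[3..4] ⇒ +0.607292 -0.711121 = -0.103829;  D = -0.041788-0.095049i
d^3_{0,2}: k∈[2..3] ⇒ +0.343669 -0.804852 = -0.461183;  D = +0.418896+0.192915i
d^3_{1,2}: k∈[1..2] ⇒ +0.129656 -0.607292 = -0.477636;  D = -0.457221+0.138150i
d^3_{2,2}: k∈[0..1] ⇒ +0.026792 -0.313725 = -0.286933;  D = +0.150553-0.244263i
d^3_{3,2}: single k=0 term ⇒ -0.100431;  D = +0.017253+0.098938i
Y_3^{m'}(θ=0.9722,φ=0.7278) and Σ D·Y over m':
  (-0.4739+0.2808i)·(-0.1353-0.1925i)  (+0.1194-0.3719i)·(+0.0452-0.3904i)  (-0.0418-0.0950i)·(+0.1171-0.1044i)  (+0.4189+0.1929i)·(-0.2970+0.0000i)  (-0.4572+0.1381i)·(-0.1171-0.1044i)  (+0.1506-0.2443i)·(+0.0452+0.3904i)  (+0.0173+0.0989i)·(+0.1353-0.1925i)
Y_3^2(R⁻¹ n̂) = +0.030639+0.015051i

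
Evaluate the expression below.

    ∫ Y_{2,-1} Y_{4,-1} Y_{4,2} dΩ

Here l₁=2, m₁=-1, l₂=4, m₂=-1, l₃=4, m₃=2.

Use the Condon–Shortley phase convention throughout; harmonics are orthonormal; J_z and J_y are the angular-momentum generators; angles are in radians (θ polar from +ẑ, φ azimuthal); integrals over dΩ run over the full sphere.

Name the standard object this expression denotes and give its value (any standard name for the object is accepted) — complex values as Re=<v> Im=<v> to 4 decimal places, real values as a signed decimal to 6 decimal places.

Gaunt coefficient, +0.127700

This is a Gaunt coefficient — the integral of a triple product of spherical harmonics over the sphere.
m-sum 0 ✓  L=10 even ✓  2≤4≤6 ✓
Π(2lᵢ+1) = 5×9×9 = 405
triangle coeff Δ(2,4,4) = 1/13860
Σ_t [0,2]: t=0:+1/192 t=1:−1/36 t=2:+1/192 = -5/288
(3j)²=20/693 [(2 4 4; 0 0 0)], sign=-1
Σ_t [1,2]: t=1:−1/96 t=2:+1/240 = -1/160
(3j)²=27/1540 [(2 4 4; -1 -1 2)], sign=-1
⇒ 4πI² = 1215/5929
I = (+1)√(1215/5929/(4π)) = 0.12770047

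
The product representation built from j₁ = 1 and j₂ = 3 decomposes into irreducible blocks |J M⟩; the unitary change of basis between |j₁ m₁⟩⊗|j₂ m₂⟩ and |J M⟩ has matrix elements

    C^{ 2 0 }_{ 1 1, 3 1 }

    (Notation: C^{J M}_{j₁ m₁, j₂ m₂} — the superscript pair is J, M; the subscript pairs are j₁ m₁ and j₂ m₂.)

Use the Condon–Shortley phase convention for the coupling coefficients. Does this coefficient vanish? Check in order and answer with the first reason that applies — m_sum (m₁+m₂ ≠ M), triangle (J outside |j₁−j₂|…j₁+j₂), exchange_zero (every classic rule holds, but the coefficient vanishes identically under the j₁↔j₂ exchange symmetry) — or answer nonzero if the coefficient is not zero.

m_sum

m-sum: m₁+m₂ = 1+1 = 2, M = 0  ✗ ⇒ coefficient is 0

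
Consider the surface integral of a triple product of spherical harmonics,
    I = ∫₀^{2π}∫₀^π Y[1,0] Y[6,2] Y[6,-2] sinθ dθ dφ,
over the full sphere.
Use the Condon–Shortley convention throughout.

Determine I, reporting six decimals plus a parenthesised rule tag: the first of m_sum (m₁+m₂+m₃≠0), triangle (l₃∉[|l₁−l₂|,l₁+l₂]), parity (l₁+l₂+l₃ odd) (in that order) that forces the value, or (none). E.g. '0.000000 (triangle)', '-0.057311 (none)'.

L=13 odd ⇒ parity kills the (l;000) factor ⇒ I = 0

0.000000 (parity)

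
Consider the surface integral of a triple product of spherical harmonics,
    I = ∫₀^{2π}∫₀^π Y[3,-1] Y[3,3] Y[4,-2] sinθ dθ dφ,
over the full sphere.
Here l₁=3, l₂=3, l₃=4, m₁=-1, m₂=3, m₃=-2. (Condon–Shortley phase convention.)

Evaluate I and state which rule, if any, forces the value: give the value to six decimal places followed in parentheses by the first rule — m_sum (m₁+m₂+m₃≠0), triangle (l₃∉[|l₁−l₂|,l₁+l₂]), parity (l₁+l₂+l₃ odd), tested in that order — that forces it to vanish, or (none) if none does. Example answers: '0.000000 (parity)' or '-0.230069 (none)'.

-0.188451 (none)

Rules hold: Σm=0, L=10 even, 0≤4≤6.
N = 7·7·9 = 441
Δ = 2!·4!·4!/11! = 1/34650
Racah Σ t=0..2: t=0:+1/72 t=1:−1/16 t=2:+1/72 = -5/144
⇒ 3j(3 3 4; 0 0 0)² = 2/77, sgn -1
Racah Σ t=2..2: t=2:+1/192 = 1/192
⇒ 3j(3 3 4; -1 3 -2)² = 3/77, sgn +1
4πI² = N·(3j₀)²·(3jₘ)² = 54/121
I = -1·√(0.446281/4π) = -0.18845135
No selection rule forces the value: the integral is nonzero (none).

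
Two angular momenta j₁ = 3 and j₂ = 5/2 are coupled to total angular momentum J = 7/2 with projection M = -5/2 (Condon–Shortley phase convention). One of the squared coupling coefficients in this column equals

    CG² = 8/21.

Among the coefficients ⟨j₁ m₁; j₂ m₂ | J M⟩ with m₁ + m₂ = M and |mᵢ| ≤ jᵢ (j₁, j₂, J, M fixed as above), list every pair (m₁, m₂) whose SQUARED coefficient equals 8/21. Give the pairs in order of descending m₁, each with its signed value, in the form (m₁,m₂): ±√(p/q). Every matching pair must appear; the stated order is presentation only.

(0,-5/2): +√(8/21)

Admissible pairs with m₁+m₂ = M = -5/2: (-3,1/2), (-2,-1/2), (-1,-3/2), (0,-5/2)
  (m₁,m₂)=(0,-5/2): CG² = 8/21, CG = +√(8/21)   ← matches the target
  (m₁,m₂)=(-1,-3/2): CG² = 10/63, CG = −√(10/63)
  (m₁,m₂)=(-2,-1/2): CG² = 2/63, CG = −√(2/63)
  (m₁,m₂)=(-3,1/2): CG² = 3/7, CG = +√(3/7)
Pairs with CG² = 8/21: (0,-5/2): +√(8/21)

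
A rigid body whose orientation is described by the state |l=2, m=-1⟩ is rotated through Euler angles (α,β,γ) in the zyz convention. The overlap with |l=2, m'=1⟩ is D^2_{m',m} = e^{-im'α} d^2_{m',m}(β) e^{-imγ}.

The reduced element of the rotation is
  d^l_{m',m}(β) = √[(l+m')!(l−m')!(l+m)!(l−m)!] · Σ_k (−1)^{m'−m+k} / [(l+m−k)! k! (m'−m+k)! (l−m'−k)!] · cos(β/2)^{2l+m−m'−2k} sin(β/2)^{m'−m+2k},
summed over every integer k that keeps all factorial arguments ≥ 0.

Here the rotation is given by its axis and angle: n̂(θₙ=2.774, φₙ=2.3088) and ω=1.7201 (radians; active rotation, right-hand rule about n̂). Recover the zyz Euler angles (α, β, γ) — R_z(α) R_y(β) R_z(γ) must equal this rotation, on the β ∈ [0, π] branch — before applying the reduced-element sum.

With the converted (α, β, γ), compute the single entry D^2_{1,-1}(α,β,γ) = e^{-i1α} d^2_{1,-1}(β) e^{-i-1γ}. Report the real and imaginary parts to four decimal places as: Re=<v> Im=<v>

Axis–angle → zyz. n̂ = (sinθₙcosφₙ, sinθₙsinφₙ, cosθₙ) = (-0.241789, +0.265867, -0.933195), ω = 1.7201.
R = I cosω + sinω [n̂]ₓ + (1−cosω) n̂n̂ᵀ gives
  R = [-0.081592, +0.848968, +0.522108; -0.996659, -0.067550, -0.045912; -0.003710, -0.524110, +0.851643]
β = atan2(√(R₁₃²+R₂₃²), R₃₃) = 0.551685; α = atan2(R₂₃, R₁₃) mod 2π = 6.195474; γ = atan2(R₃₂, −R₃₁) mod 2π = 4.719467
D^2_{1,-1}(6.1955,0.5517,4.7195) = e^{-i·1·6.1955}·d^2_{1,-1}(0.5517)·e^{-i·-1·4.7195}. Compute d first:
c=cos(0.551685/2)=0.962196, s=sin(0.551685/2)=0.272358; N=√[6·1·1·6]=6.000000
k∈{0,1} keeps every argument non-negative
  k=0: (−1)^2·6.0000/(2)·0.9622^2·0.2724^2 = +0.206029
  k=1: (−1)^3·6.0000/(6)·0.9622^0·0.2724^4 = -0.005502
d^2_{1,-1}(0.5517) = +0.206029 -0.005502 = +0.200526
Phases: e^{-i·(1)·6.1955}=+0.996156+0.087599i, e^{-i·(-1)·4.7195}=+0.007078-0.999975i ⇒ D=+0.018979-0.199626i

Re=0.0190 Im=-0.1996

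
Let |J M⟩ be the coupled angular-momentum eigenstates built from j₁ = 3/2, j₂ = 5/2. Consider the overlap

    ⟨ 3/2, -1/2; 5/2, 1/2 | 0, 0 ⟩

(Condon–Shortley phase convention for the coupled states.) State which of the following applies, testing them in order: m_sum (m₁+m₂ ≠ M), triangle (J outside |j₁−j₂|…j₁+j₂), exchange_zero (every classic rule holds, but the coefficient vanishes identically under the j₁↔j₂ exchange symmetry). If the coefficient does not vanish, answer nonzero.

m-sum: m₁+m₂ = -1/2+1/2 = 0, M = 0  ✓
triangle: need |j₁−j₂| ≤ J ≤ j₁+j₂, i.e. J ∈ [1, 4]; J = 0 is outside ✗ ⇒ coefficient is 0

triangle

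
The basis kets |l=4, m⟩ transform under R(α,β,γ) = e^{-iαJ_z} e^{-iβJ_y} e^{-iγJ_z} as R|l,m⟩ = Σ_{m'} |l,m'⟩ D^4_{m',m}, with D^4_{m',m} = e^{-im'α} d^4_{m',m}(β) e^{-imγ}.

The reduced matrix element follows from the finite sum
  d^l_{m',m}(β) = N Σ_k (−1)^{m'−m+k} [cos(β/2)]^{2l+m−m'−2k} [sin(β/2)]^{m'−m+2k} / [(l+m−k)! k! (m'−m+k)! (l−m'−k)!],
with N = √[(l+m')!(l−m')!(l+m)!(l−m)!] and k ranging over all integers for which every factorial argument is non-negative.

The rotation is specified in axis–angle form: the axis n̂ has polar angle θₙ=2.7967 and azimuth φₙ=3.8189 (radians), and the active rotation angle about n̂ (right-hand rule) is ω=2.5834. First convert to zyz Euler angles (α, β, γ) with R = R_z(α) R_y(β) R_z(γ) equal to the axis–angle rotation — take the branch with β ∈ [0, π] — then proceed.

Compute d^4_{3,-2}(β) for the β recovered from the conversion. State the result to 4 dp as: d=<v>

Axis–angle → zyz. n̂ = (sinθₙcosφₙ, sinθₙsinφₙ, cosθₙ) = (-0.263465, -0.211884, -0.941112), ω = 2.5834.
R = I cosω + sinω [n̂]ₓ + (1−cosω) n̂n̂ᵀ gives
  R = [-0.719922, +0.601638, +0.346040; -0.395289, -0.765239, +0.508091; +0.570490, +0.229000, +0.788733]
β = atan2(√(R₁₃²+R₂₃²), R₃₃) = 0.662051; α = atan2(R₂₃, R₁₃) mod 2π = 0.972895; γ = atan2(R₃₂, −R₃₁) mod 2π = 2.759873
d^4_{3,-2}(β=0.6621) via the finite sum:
With c≡cos(β/2)=0.945710 and s≡sin(β/2)=0.325013, N=[5040·1·2·720]^{1/2}=2693.993318
The bounds max(0,m−m')=0 and min(l+m,l−m')=1 give 2 terms
  k=0: (−1)^5·2693.9933/(240)·0.9457^3·0.3250^5 = -0.034432
  k=1: (−1)^6·2693.9933/(720)·0.9457^1·0.3250^7 = +0.001356
d^4_{3,-2}(0.6621) = -0.034432 +0.001356 = -0.033076

d=-0.0331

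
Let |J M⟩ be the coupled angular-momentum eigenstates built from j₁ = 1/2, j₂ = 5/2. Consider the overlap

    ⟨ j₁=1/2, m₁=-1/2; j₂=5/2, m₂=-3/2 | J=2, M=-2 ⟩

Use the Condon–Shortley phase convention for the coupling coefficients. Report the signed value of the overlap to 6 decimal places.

j₁+j₂−J=1  J+j₁−j₂=0  J−j₁+j₂=4  j₁+j₂+J+1=6
(j₁±m₁, j₂±m₂, J±M) = (0,1,1,4,0,4)
P² = 96
sum k=1..1:
  [1] −1/24 = -1/24
S = -1/24
C² = P²·S² = 1/6 ; C = -0.408248

−√(1/6) = -0.408248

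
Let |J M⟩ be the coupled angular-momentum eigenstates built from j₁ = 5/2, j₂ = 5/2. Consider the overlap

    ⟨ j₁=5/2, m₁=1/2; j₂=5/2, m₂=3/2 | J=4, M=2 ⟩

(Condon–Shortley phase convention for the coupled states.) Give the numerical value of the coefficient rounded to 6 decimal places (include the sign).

-0.422577  (= −√(5/28))

√[9·1!4!4!/10! · 3!2!4!1!6!2!] = √(20736/35)
  +(−1)^0/∏(0,1,2,4,2,0)! = 1/96  (running 1/96)
  +(−1)^1/∏(1,0,1,3,3,1)! = -1/36  (running -5/288)
⟨..|..⟩ = √(20736/35)·(-5/288) = -0.422577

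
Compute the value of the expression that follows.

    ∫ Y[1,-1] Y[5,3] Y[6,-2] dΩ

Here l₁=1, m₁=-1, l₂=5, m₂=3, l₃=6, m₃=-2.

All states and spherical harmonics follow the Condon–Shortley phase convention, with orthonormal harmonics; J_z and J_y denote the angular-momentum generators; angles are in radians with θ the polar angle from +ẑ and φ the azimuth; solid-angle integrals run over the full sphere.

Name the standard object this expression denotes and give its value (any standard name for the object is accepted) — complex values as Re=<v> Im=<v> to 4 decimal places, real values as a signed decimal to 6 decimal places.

This is a Gaunt coefficient — the integral of a triple product of spherical harmonics over the sphere.
Rules hold: Σm=0, L=12 even, 4≤6≤6.
N = 3·11·13 = 429
Δ = 0!·2!·10!/13! = 1/858
Racah Σ t=0..0: t=0:+1/14400 = 1/14400
⇒ 3j(1 5 6; 0 0 0)² = 6/143, sgn +1
Racah Σ t=0..0: t=0:+1/161280 = 1/161280
⇒ 3j(1 5 6; -1 3 -2)² = 1/143, sgn +1
4πI² = N·(3j₀)²·(3jₘ)² = 18/143
I = +1·√(0.125874/4π) = 0.10008369

Gaunt coefficient, +0.100084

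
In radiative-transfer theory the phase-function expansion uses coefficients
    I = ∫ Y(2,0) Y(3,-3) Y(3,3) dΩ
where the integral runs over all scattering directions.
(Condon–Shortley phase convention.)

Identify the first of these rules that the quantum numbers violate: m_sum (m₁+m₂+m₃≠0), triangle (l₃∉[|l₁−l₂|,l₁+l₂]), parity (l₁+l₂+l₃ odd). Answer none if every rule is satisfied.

Σmᵢ = 0  ✓
l₃∈[|l₁−l₂|,l₁+l₂]=[1,5], have l₃=3  ✓
Σlᵢ = 8 ⇒ even  ✓

none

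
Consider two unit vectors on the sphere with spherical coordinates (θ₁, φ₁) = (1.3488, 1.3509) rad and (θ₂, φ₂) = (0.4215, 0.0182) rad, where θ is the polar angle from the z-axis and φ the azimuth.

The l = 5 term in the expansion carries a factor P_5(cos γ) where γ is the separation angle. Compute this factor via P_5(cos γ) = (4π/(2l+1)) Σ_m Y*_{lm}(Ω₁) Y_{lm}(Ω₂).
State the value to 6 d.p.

Summing Y*_{l m}(θ₁,φ₁)·Y_{l m}(θ₂,φ₂) over m ∈ [−5, 5]; prefactor 4π/(2·5+1) = 1.142397:
  m=-5: Y*=0.36522 + 0.18612j  Y=0.00530 - 0.00048j  product 0.00203 + 0.00081j
  m=-4: Y*=0.18651 - 0.22543j  Y=0.03742 - 0.00273j  product 0.00636 - 0.00895j
  m=-3: Y*=0.11093 + 0.14302j  Y=0.15361 - 0.00840j  product 0.01824 + 0.02104j
  m=-2: Y*=0.27455 - 0.12918j  Y=0.38746 - 0.01411j  product 0.10456 - 0.05393j
  m=-1: Y*=0.02526 + 0.11301j  Y=0.51116 - 0.00930j  product 0.01396 + 0.05753j
  m=+0: Y*=0.30268 + 0.00000j  Y=0.04178 + 0.00000j  product 0.01265 + 0.00000j
  m=+1: Y*=-0.02526 + 0.11301j  Y=-0.51116 - 0.00930j  product 0.01396 - 0.05753j
  m=+2: Y*=0.27455 + 0.12918j  Y=0.38746 + 0.01411j  product 0.10456 + 0.05393j
  m=+3: Y*=-0.11093 + 0.14302j  Y=-0.15361 - 0.00840j  product 0.01824 - 0.02104j
  m=+4: Y*=0.18651 + 0.22543j  Y=0.03742 + 0.00273j  product 0.00636 + 0.00895j
  m=+5: Y*=-0.36522 + 0.18612j  Y=-0.00530 - 0.00048j  product 0.00203 - 0.00081j
Accumulated sum 0.30294 + 0.00000j; after 4π/(2l+1) scaling, 0.34608 + 0.00000j ⇒ P_5 = 0.346082

0.346082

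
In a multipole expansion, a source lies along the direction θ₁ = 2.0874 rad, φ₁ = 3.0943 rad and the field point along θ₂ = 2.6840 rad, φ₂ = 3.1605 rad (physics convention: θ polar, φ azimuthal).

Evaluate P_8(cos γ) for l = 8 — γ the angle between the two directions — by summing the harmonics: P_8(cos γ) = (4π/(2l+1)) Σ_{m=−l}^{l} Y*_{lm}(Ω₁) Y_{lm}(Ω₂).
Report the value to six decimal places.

-0.153328

Addition theorem: P_8(cos γ) = (4π/17) Σ_m Y*_{lm}(Ω₁) Y_{lm}(Ω₂), m = −8…8:
  [-8]  conj(Y_{8,-8})(Ω₁) = 0.15649 - 0.06220j ; Y_{8,-8}(Ω₂) = 0.00074 - 0.00011j ; Δ = 0.00011 - 0.00006j
  [-7]  conj(Y_{8,-7})(Ω₁) = 0.36186 - 0.12437j ; Y_{8,-7}(Ω₂) = 0.00602 - 0.00080j ; Δ = 0.00208 - 0.00104j
  [-6]  conj(Y_{8,-6})(Ω₁) = 0.41530 - 0.12111j ; Y_{8,-6}(Ω₂) = 0.03079 - 0.00351j ; Δ = 0.01236 - 0.00519j
  [-5]  conj(Y_{8,-5})(Ω₁) = 0.12798 - 0.03084j ; Y_{8,-5}(Ω₂) = 0.11089 - 0.01051j ; Δ = 0.01387 - 0.00477j
  [-4]  conj(Y_{8,-4})(Ω₁) = -0.28000 + 0.05361j ; Y_{8,-4}(Ω₂) = 0.28499 - 0.02159j ; Δ = -0.07864 + 0.02132j
  [-3]  conj(Y_{8,-3})(Ω₁) = -0.28690 + 0.04098j ; Y_{8,-3}(Ω₂) = 0.49491 - 0.02810j ; Δ = -0.14084 + 0.02834j
  [-2]  conj(Y_{8,-2})(Ω₁) = 0.14956 - 0.01419j ; Y_{8,-2}(Ω₂) = 0.47059 - 0.01780j ; Δ = 0.07013 - 0.00934j
  [-1]  conj(Y_{8,-1})(Ω₁) = 0.32185 - 0.01523j ; Y_{8,-1}(Ω₂) = -0.02414 + 0.00046j ; Δ = -0.00776 + 0.00051j
  [+0]  conj(Y_{8,0})(Ω₁) = -0.10499 + 0.00000j ; Y_{8,0}(Ω₂) = -0.47590 + 0.00000j ; Δ = 0.04996 + 0.00000j
  [+1]  conj(Y_{8,1})(Ω₁) = -0.32185 - 0.01523j ; Y_{8,1}(Ω₂) = 0.02414 + 0.00046j ; Δ = -0.00776 - 0.00051j
  [+2]  conj(Y_{8,2})(Ω₁) = 0.14956 + 0.01419j ; Y_{8,2}(Ω₂) = 0.47059 + 0.01780j ; Δ = 0.07013 + 0.00934j
  [+3]  conj(Y_{8,3})(Ω₁) = 0.28690 + 0.04098j ; Y_{8,3}(Ω₂) = -0.49491 - 0.02810j ; Δ = -0.14084 - 0.02834j
  [+4]  conj(Y_{8,4})(Ω₁) = -0.28000 - 0.05361j ; Y_{8,4}(Ω₂) = 0.28499 + 0.02159j ; Δ = -0.07864 - 0.02132j
  [+5]  conj(Y_{8,5})(Ω₁) = -0.12798 - 0.03084j ; Y_{8,5}(Ω₂) = -0.11089 - 0.01051j ; Δ = 0.01387 + 0.00477j
  [+6]  conj(Y_{8,6})(Ω₁) = 0.41530 + 0.12111j ; Y_{8,6}(Ω₂) = 0.03079 + 0.00351j ; Δ = 0.01236 + 0.00519j
  [+7]  conj(Y_{8,7})(Ω₁) = -0.36186 - 0.12437j ; Y_{8,7}(Ω₂) = -0.00602 - 0.00080j ; Δ = 0.00208 + 0.00104j
  [+8]  conj(Y_{8,8})(Ω₁) = 0.15649 + 0.06220j ; Y_{8,8}(Ω₂) = 0.00074 + 0.00011j ; Δ = 0.00011 + 0.00006j
Accumulated sum -0.20742 + 0.00000j; after 4π/(2l+1) scaling, -0.15333 + 0.00000j ⇒ P_8 = -0.153328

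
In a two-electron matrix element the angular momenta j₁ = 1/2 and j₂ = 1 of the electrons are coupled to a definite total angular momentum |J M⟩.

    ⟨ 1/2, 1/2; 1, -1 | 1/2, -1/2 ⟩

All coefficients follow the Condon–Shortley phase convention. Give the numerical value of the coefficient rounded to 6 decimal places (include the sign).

+√(2/3) ≈ +0.816497

√[2·1!0!1!/3! · 1!0!0!2!0!1!] = √(2/3)
  +(−1)^0/∏(0,1,0,0,0,1)! = 1  (running 1)
⟨..|..⟩ = √(2/3)·(1) = +0.816497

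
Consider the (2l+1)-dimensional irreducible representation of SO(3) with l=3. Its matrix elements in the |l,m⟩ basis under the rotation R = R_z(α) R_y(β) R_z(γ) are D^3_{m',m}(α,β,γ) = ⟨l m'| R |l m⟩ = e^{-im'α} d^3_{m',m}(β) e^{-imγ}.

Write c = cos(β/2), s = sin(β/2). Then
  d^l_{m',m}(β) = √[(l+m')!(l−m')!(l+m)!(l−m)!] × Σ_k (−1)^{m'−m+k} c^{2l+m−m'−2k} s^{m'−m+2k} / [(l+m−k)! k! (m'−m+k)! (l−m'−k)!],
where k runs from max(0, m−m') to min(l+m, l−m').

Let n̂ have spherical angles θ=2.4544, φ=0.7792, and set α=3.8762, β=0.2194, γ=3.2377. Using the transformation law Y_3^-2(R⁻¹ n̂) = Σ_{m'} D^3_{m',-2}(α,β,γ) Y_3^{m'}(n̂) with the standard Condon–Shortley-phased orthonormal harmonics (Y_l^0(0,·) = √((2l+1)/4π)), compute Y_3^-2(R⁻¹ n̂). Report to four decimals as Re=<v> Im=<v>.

Need the full column D^3_{m',-2} for m'=−3..3 at α=3.8762, β=0.2194, γ=3.2377.
cos(β/2)=0.993989, sin(β/2)=0.109480
d^3_{-3,-2}: single k=1 term ⇒ +0.260207;  D = +0.191177-0.176519i
d^3_{-2,-2}: k∈[0..1] ⇒ +0.964472 -0.058501 = +0.905970;  D = -0.081998+0.902252i
d^3_{-1,-2}: k∈[0..1] ⇒ -0.335926 +0.008150 = -0.327775;  D = +0.196789+0.262127i
d^3_{0,-2}: k∈[0..1] ⇒ +0.064085 -0.000777 = +0.063308;  D = +0.062142+0.012094i
d^3_{1,-2}: k∈[0..1] ⇒ -0.008150 +0.000049 = -0.008101;  D = +0.006938-0.004182i
d^3_{2,-2}: k∈[0..1] ⇒ +0.000710 -0.000002 = +0.000708;  D = +0.000205-0.000678i
d^3_{3,-2}: single k=0 term ⇒ -0.000038;  D = -0.000016-0.000035i
Y_3^{m'}(θ=2.4544,φ=0.7792) and Σ D·Y over m':
  (+0.1912-0.1765i)·(-0.0739-0.0767i)  (-0.0820+0.9023i)·(-0.0039+0.3179i)  (+0.1968+0.2621i)·(+0.2900-0.2864i)  (+0.0621+0.0121i)·(+0.0035+0.0000i)  (+0.0069-0.0042i)·(-0.2900-0.2864i)  (+0.0002-0.0007i)·(-0.0039-0.3179i)  (-0.0000-0.0000i)·(+0.0739-0.0767i)
Y_3^-2(R⁻¹ n̂) = -0.185253-0.012390i

Re=-0.1853 Im=-0.0124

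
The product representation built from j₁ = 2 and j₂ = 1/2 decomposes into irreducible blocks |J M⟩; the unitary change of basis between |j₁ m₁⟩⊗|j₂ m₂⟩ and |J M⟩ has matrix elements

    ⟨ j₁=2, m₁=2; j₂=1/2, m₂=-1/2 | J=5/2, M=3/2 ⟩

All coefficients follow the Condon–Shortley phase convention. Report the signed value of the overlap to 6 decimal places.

triangle: 0!·4!·1!/6! = 24/720
(j±m)!: 4!·0!·0!·1!·4!·1! = 576
prefactor² = (2J+1)·Δ·N² = 576/5
  k=0: +1/(0!·0!·0!·0!·4!·1!) = 1/24
Σ = 1/24  ⇒  CG² = 576/5·(1/24)² = 1/5
CG = +√(1/5) = +0.447214

+√(1/5) = +0.447214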